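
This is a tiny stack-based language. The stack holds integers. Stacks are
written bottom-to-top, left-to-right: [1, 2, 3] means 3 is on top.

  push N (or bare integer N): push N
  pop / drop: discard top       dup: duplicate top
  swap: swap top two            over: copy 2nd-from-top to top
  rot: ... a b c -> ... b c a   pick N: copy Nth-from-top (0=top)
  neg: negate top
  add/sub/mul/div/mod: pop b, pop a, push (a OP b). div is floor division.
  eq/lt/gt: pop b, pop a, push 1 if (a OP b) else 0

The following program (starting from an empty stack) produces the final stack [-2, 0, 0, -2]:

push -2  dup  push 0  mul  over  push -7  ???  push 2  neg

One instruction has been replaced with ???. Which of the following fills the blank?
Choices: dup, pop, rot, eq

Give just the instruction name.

Answer: eq

Derivation:
Stack before ???: [-2, 0, -2, -7]
Stack after ???:  [-2, 0, 0]
Checking each choice:
  dup: produces [-2, 0, -2, -7, -7, -2]
  pop: produces [-2, 0, -2, -2]
  rot: produces [-2, -2, -7, 0, -2]
  eq: MATCH


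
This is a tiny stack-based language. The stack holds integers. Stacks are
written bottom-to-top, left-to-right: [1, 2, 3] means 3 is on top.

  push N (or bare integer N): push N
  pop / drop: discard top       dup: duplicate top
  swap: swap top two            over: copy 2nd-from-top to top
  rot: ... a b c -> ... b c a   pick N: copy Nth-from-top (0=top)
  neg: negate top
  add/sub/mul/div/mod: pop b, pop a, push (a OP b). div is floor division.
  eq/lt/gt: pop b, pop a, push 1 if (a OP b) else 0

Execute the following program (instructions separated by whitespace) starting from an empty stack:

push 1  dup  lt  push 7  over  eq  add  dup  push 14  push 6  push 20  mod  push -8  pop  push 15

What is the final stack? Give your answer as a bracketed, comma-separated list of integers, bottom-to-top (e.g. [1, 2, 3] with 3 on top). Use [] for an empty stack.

Answer: [0, 0, 14, 6, 15]

Derivation:
After 'push 1': [1]
After 'dup': [1, 1]
After 'lt': [0]
After 'push 7': [0, 7]
After 'over': [0, 7, 0]
After 'eq': [0, 0]
After 'add': [0]
After 'dup': [0, 0]
After 'push 14': [0, 0, 14]
After 'push 6': [0, 0, 14, 6]
After 'push 20': [0, 0, 14, 6, 20]
After 'mod': [0, 0, 14, 6]
After 'push -8': [0, 0, 14, 6, -8]
After 'pop': [0, 0, 14, 6]
After 'push 15': [0, 0, 14, 6, 15]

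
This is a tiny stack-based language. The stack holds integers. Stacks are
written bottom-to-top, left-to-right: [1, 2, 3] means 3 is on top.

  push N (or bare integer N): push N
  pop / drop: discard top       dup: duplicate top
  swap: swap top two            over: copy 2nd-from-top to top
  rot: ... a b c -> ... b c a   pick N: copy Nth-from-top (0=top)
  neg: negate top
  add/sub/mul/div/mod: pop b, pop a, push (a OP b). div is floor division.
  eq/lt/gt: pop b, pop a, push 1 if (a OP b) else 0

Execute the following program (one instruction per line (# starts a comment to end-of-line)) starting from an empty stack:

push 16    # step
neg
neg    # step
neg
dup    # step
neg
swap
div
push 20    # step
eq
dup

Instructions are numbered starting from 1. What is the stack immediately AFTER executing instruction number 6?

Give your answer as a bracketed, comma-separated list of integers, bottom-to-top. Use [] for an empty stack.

Step 1 ('push 16'): [16]
Step 2 ('neg'): [-16]
Step 3 ('neg'): [16]
Step 4 ('neg'): [-16]
Step 5 ('dup'): [-16, -16]
Step 6 ('neg'): [-16, 16]

Answer: [-16, 16]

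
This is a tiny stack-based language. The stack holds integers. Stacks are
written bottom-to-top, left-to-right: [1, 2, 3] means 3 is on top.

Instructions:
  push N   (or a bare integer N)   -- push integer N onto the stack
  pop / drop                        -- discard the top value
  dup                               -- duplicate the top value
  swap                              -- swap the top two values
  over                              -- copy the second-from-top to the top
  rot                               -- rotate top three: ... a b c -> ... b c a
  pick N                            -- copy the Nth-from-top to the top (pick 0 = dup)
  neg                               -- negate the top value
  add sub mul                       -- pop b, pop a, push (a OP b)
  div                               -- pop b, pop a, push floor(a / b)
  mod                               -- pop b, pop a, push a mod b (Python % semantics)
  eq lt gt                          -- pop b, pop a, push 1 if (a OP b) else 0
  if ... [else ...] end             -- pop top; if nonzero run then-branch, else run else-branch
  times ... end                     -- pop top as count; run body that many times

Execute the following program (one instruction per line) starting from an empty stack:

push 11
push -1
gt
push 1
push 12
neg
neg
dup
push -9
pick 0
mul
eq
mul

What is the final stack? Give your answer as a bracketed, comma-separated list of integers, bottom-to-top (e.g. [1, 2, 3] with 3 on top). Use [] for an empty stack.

Answer: [1, 1, 0]

Derivation:
After 'push 11': [11]
After 'push -1': [11, -1]
After 'gt': [1]
After 'push 1': [1, 1]
After 'push 12': [1, 1, 12]
After 'neg': [1, 1, -12]
After 'neg': [1, 1, 12]
After 'dup': [1, 1, 12, 12]
After 'push -9': [1, 1, 12, 12, -9]
After 'pick 0': [1, 1, 12, 12, -9, -9]
After 'mul': [1, 1, 12, 12, 81]
After 'eq': [1, 1, 12, 0]
After 'mul': [1, 1, 0]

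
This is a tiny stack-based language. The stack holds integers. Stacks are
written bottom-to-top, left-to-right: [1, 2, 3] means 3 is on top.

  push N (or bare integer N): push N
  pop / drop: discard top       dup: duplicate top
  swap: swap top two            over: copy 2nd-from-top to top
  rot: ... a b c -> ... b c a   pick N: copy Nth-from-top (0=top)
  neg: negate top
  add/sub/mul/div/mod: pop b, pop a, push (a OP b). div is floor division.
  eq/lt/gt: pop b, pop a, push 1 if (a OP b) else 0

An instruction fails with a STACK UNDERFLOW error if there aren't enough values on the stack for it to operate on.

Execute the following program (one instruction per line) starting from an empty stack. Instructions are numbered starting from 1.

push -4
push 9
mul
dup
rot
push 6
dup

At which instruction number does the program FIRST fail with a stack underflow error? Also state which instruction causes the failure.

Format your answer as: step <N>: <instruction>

Answer: step 5: rot

Derivation:
Step 1 ('push -4'): stack = [-4], depth = 1
Step 2 ('push 9'): stack = [-4, 9], depth = 2
Step 3 ('mul'): stack = [-36], depth = 1
Step 4 ('dup'): stack = [-36, -36], depth = 2
Step 5 ('rot'): needs 3 value(s) but depth is 2 — STACK UNDERFLOW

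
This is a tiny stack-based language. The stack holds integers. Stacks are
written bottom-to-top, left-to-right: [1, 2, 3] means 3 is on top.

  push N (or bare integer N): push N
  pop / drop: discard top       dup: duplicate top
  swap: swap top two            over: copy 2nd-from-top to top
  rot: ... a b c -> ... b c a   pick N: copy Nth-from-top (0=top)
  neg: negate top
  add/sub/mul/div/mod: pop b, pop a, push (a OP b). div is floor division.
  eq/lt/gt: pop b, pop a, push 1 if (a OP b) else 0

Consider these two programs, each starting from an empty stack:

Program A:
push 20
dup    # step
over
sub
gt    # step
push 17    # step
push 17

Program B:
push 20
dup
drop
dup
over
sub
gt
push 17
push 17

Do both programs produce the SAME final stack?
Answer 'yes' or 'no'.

Program A trace:
  After 'push 20': [20]
  After 'dup': [20, 20]
  After 'over': [20, 20, 20]
  After 'sub': [20, 0]
  After 'gt': [1]
  After 'push 17': [1, 17]
  After 'push 17': [1, 17, 17]
Program A final stack: [1, 17, 17]

Program B trace:
  After 'push 20': [20]
  After 'dup': [20, 20]
  After 'drop': [20]
  After 'dup': [20, 20]
  After 'over': [20, 20, 20]
  After 'sub': [20, 0]
  After 'gt': [1]
  After 'push 17': [1, 17]
  After 'push 17': [1, 17, 17]
Program B final stack: [1, 17, 17]
Same: yes

Answer: yes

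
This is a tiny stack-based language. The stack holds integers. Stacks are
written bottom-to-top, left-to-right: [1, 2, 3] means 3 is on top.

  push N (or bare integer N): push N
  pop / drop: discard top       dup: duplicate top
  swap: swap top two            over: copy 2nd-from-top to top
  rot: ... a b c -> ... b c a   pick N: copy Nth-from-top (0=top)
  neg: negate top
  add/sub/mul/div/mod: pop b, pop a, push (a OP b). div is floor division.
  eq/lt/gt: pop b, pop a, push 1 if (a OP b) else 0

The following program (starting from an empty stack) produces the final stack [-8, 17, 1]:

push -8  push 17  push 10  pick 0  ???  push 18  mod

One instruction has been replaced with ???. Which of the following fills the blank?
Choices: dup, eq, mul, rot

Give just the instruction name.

Stack before ???: [-8, 17, 10, 10]
Stack after ???:  [-8, 17, 1]
Checking each choice:
  dup: produces [-8, 17, 10, 10, 10]
  eq: MATCH
  mul: produces [-8, 17, 10]
  rot: produces [-8, 10, 10, 17]


Answer: eq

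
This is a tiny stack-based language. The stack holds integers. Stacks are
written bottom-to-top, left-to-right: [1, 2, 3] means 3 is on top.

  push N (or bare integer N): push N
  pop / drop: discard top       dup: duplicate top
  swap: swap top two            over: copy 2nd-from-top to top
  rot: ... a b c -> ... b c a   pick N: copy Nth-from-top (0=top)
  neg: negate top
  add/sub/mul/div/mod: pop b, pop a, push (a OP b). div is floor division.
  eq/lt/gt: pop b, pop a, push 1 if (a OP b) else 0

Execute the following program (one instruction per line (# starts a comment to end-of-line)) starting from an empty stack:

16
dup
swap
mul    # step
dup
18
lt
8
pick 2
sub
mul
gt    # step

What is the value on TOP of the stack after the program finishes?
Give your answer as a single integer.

After 'push 16': [16]
After 'dup': [16, 16]
After 'swap': [16, 16]
After 'mul': [256]
After 'dup': [256, 256]
After 'push 18': [256, 256, 18]
After 'lt': [256, 0]
After 'push 8': [256, 0, 8]
After 'pick 2': [256, 0, 8, 256]
After 'sub': [256, 0, -248]
After 'mul': [256, 0]
After 'gt': [1]

Answer: 1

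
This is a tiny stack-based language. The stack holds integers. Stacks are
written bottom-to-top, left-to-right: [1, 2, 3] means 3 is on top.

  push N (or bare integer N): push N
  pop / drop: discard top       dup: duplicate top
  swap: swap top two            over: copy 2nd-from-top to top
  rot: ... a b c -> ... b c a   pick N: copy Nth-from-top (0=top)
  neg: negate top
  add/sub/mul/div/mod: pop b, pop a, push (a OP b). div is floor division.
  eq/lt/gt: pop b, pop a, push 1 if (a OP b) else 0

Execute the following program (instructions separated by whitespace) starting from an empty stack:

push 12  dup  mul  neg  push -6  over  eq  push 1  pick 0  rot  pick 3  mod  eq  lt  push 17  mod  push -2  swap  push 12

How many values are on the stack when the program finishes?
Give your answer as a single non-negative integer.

Answer: 4

Derivation:
After 'push 12': stack = [12] (depth 1)
After 'dup': stack = [12, 12] (depth 2)
After 'mul': stack = [144] (depth 1)
After 'neg': stack = [-144] (depth 1)
After 'push -6': stack = [-144, -6] (depth 2)
After 'over': stack = [-144, -6, -144] (depth 3)
After 'eq': stack = [-144, 0] (depth 2)
After 'push 1': stack = [-144, 0, 1] (depth 3)
After 'pick 0': stack = [-144, 0, 1, 1] (depth 4)
After 'rot': stack = [-144, 1, 1, 0] (depth 4)
After 'pick 3': stack = [-144, 1, 1, 0, -144] (depth 5)
After 'mod': stack = [-144, 1, 1, 0] (depth 4)
After 'eq': stack = [-144, 1, 0] (depth 3)
After 'lt': stack = [-144, 0] (depth 2)
After 'push 17': stack = [-144, 0, 17] (depth 3)
After 'mod': stack = [-144, 0] (depth 2)
After 'push -2': stack = [-144, 0, -2] (depth 3)
After 'swap': stack = [-144, -2, 0] (depth 3)
After 'push 12': stack = [-144, -2, 0, 12] (depth 4)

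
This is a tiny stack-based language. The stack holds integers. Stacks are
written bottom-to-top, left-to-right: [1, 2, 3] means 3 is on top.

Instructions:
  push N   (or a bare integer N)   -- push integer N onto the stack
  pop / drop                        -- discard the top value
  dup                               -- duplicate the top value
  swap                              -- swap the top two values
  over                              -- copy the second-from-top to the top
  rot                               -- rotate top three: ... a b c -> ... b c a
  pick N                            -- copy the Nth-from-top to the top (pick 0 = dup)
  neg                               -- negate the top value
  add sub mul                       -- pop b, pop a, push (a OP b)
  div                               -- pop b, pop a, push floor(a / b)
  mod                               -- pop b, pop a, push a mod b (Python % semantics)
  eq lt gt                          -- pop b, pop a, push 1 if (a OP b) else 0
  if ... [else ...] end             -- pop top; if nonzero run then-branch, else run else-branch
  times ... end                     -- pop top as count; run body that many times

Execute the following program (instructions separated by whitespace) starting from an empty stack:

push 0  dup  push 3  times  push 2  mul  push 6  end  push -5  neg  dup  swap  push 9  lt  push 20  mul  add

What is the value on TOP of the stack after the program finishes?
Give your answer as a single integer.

Answer: 25

Derivation:
After 'push 0': [0]
After 'dup': [0, 0]
After 'push 3': [0, 0, 3]
After 'times': [0, 0]
After 'push 2': [0, 0, 2]
After 'mul': [0, 0]
After 'push 6': [0, 0, 6]
After 'push 2': [0, 0, 6, 2]
After 'mul': [0, 0, 12]
After 'push 6': [0, 0, 12, 6]
  ...
After 'push 6': [0, 0, 12, 12, 6]
After 'push -5': [0, 0, 12, 12, 6, -5]
After 'neg': [0, 0, 12, 12, 6, 5]
After 'dup': [0, 0, 12, 12, 6, 5, 5]
After 'swap': [0, 0, 12, 12, 6, 5, 5]
After 'push 9': [0, 0, 12, 12, 6, 5, 5, 9]
After 'lt': [0, 0, 12, 12, 6, 5, 1]
After 'push 20': [0, 0, 12, 12, 6, 5, 1, 20]
After 'mul': [0, 0, 12, 12, 6, 5, 20]
After 'add': [0, 0, 12, 12, 6, 25]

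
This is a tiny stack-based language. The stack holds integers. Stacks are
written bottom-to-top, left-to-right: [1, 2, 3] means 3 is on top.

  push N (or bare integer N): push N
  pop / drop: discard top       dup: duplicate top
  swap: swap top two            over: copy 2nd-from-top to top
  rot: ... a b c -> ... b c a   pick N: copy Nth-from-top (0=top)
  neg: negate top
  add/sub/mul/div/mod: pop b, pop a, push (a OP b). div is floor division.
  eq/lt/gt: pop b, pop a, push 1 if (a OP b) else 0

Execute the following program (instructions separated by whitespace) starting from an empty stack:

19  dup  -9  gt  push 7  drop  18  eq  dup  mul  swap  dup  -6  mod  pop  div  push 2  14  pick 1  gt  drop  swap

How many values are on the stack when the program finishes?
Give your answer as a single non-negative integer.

Answer: 2

Derivation:
After 'push 19': stack = [19] (depth 1)
After 'dup': stack = [19, 19] (depth 2)
After 'push -9': stack = [19, 19, -9] (depth 3)
After 'gt': stack = [19, 1] (depth 2)
After 'push 7': stack = [19, 1, 7] (depth 3)
After 'drop': stack = [19, 1] (depth 2)
After 'push 18': stack = [19, 1, 18] (depth 3)
After 'eq': stack = [19, 0] (depth 2)
After 'dup': stack = [19, 0, 0] (depth 3)
After 'mul': stack = [19, 0] (depth 2)
  ...
After 'push -6': stack = [0, 19, 19, -6] (depth 4)
After 'mod': stack = [0, 19, -5] (depth 3)
After 'pop': stack = [0, 19] (depth 2)
After 'div': stack = [0] (depth 1)
After 'push 2': stack = [0, 2] (depth 2)
After 'push 14': stack = [0, 2, 14] (depth 3)
After 'pick 1': stack = [0, 2, 14, 2] (depth 4)
After 'gt': stack = [0, 2, 1] (depth 3)
After 'drop': stack = [0, 2] (depth 2)
After 'swap': stack = [2, 0] (depth 2)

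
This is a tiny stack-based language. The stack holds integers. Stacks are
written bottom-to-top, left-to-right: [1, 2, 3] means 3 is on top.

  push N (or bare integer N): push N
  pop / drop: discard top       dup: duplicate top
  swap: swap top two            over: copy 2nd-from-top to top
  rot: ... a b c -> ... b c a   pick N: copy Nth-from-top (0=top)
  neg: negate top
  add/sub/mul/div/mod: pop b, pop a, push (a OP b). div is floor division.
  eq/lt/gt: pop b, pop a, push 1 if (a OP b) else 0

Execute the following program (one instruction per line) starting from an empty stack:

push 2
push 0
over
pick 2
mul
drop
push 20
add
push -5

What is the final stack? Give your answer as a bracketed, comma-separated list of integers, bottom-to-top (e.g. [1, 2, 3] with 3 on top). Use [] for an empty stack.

After 'push 2': [2]
After 'push 0': [2, 0]
After 'over': [2, 0, 2]
After 'pick 2': [2, 0, 2, 2]
After 'mul': [2, 0, 4]
After 'drop': [2, 0]
After 'push 20': [2, 0, 20]
After 'add': [2, 20]
After 'push -5': [2, 20, -5]

Answer: [2, 20, -5]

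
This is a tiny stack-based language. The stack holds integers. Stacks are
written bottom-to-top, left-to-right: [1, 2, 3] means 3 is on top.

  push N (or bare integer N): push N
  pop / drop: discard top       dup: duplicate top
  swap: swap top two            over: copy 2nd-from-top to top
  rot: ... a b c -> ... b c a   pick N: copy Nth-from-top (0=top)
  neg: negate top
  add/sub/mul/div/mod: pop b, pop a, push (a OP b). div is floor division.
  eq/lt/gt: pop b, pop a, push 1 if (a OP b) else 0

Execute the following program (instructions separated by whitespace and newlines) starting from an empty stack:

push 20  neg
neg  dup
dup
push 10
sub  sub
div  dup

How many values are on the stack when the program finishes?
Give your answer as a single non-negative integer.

After 'push 20': stack = [20] (depth 1)
After 'neg': stack = [-20] (depth 1)
After 'neg': stack = [20] (depth 1)
After 'dup': stack = [20, 20] (depth 2)
After 'dup': stack = [20, 20, 20] (depth 3)
After 'push 10': stack = [20, 20, 20, 10] (depth 4)
After 'sub': stack = [20, 20, 10] (depth 3)
After 'sub': stack = [20, 10] (depth 2)
After 'div': stack = [2] (depth 1)
After 'dup': stack = [2, 2] (depth 2)

Answer: 2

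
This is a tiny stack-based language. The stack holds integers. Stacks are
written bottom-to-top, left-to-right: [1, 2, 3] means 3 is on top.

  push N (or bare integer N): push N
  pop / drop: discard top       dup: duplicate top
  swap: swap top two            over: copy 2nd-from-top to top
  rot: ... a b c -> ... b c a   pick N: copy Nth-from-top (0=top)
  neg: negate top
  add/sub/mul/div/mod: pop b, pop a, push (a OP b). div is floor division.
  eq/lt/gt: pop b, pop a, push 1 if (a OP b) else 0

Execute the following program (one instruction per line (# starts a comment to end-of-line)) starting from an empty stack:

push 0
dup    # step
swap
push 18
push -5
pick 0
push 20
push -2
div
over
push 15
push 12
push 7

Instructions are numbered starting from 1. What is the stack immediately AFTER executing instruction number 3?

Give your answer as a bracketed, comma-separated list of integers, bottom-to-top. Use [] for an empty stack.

Step 1 ('push 0'): [0]
Step 2 ('dup'): [0, 0]
Step 3 ('swap'): [0, 0]

Answer: [0, 0]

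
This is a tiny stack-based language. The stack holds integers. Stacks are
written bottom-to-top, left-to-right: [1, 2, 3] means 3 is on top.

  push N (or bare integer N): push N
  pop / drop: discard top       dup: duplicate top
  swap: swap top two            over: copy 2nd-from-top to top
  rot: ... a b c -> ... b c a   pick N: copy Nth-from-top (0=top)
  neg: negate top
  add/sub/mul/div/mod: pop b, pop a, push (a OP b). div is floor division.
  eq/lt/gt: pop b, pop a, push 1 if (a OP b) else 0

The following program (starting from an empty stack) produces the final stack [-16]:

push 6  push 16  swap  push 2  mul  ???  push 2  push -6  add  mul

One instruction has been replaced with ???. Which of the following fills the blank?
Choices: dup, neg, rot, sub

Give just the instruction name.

Answer: sub

Derivation:
Stack before ???: [16, 12]
Stack after ???:  [4]
Checking each choice:
  dup: produces [16, 12, -48]
  neg: produces [16, 48]
  rot: stack underflow (need 3, have 2)
  sub: MATCH


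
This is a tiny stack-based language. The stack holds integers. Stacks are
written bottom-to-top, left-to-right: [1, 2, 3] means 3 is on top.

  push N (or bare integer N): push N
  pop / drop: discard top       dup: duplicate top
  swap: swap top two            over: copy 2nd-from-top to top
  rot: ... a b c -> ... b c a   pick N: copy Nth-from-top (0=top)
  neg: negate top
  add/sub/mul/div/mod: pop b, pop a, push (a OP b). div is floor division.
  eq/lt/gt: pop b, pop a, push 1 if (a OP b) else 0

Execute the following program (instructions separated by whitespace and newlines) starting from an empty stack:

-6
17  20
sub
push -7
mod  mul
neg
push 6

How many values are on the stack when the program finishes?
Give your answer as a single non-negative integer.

After 'push -6': stack = [-6] (depth 1)
After 'push 17': stack = [-6, 17] (depth 2)
After 'push 20': stack = [-6, 17, 20] (depth 3)
After 'sub': stack = [-6, -3] (depth 2)
After 'push -7': stack = [-6, -3, -7] (depth 3)
After 'mod': stack = [-6, -3] (depth 2)
After 'mul': stack = [18] (depth 1)
After 'neg': stack = [-18] (depth 1)
After 'push 6': stack = [-18, 6] (depth 2)

Answer: 2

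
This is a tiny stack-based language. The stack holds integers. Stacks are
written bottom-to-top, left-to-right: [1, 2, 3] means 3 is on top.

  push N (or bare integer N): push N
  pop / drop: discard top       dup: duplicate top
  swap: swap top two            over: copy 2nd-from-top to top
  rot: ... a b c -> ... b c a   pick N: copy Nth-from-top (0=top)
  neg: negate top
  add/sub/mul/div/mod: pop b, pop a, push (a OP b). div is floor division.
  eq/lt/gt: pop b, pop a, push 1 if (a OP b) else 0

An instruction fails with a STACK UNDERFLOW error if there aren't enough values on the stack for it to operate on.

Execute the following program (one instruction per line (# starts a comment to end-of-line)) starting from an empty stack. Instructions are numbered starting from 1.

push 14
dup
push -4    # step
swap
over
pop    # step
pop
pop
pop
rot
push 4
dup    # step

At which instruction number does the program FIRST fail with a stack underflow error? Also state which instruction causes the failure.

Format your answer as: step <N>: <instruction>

Answer: step 10: rot

Derivation:
Step 1 ('push 14'): stack = [14], depth = 1
Step 2 ('dup'): stack = [14, 14], depth = 2
Step 3 ('push -4'): stack = [14, 14, -4], depth = 3
Step 4 ('swap'): stack = [14, -4, 14], depth = 3
Step 5 ('over'): stack = [14, -4, 14, -4], depth = 4
Step 6 ('pop'): stack = [14, -4, 14], depth = 3
Step 7 ('pop'): stack = [14, -4], depth = 2
Step 8 ('pop'): stack = [14], depth = 1
Step 9 ('pop'): stack = [], depth = 0
Step 10 ('rot'): needs 3 value(s) but depth is 0 — STACK UNDERFLOW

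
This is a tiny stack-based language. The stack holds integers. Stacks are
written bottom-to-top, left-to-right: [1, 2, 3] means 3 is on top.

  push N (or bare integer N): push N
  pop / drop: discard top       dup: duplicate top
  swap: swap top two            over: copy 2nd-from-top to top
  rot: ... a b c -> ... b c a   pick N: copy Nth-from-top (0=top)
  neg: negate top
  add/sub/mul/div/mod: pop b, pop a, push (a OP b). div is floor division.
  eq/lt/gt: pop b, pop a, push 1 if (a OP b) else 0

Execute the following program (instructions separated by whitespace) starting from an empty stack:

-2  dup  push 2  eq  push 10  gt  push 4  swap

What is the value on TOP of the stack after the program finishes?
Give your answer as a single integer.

Answer: 0

Derivation:
After 'push -2': [-2]
After 'dup': [-2, -2]
After 'push 2': [-2, -2, 2]
After 'eq': [-2, 0]
After 'push 10': [-2, 0, 10]
After 'gt': [-2, 0]
After 'push 4': [-2, 0, 4]
After 'swap': [-2, 4, 0]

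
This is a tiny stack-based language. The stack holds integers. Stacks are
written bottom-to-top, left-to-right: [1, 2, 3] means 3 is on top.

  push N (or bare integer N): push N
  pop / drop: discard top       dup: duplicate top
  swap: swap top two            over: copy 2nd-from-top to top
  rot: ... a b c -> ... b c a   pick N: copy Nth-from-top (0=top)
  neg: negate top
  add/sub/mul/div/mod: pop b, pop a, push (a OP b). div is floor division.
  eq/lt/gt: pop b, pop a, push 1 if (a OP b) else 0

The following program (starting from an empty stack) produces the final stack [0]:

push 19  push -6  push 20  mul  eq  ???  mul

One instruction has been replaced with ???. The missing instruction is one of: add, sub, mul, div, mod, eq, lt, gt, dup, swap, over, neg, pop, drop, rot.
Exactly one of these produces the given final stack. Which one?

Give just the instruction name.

Stack before ???: [0]
Stack after ???:  [0, 0]
The instruction that transforms [0] -> [0, 0] is: dup

Answer: dup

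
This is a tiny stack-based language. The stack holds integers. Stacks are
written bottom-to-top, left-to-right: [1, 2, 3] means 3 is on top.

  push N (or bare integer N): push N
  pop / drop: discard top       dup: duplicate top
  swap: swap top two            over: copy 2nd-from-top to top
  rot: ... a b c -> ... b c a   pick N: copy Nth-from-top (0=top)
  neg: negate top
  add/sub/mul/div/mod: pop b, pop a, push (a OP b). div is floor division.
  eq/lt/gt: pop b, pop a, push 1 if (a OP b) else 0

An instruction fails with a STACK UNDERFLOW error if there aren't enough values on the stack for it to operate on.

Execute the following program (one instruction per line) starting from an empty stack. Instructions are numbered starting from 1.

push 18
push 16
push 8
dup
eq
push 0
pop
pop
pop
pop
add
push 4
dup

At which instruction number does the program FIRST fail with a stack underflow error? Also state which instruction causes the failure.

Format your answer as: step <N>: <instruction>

Step 1 ('push 18'): stack = [18], depth = 1
Step 2 ('push 16'): stack = [18, 16], depth = 2
Step 3 ('push 8'): stack = [18, 16, 8], depth = 3
Step 4 ('dup'): stack = [18, 16, 8, 8], depth = 4
Step 5 ('eq'): stack = [18, 16, 1], depth = 3
Step 6 ('push 0'): stack = [18, 16, 1, 0], depth = 4
Step 7 ('pop'): stack = [18, 16, 1], depth = 3
Step 8 ('pop'): stack = [18, 16], depth = 2
Step 9 ('pop'): stack = [18], depth = 1
Step 10 ('pop'): stack = [], depth = 0
Step 11 ('add'): needs 2 value(s) but depth is 0 — STACK UNDERFLOW

Answer: step 11: add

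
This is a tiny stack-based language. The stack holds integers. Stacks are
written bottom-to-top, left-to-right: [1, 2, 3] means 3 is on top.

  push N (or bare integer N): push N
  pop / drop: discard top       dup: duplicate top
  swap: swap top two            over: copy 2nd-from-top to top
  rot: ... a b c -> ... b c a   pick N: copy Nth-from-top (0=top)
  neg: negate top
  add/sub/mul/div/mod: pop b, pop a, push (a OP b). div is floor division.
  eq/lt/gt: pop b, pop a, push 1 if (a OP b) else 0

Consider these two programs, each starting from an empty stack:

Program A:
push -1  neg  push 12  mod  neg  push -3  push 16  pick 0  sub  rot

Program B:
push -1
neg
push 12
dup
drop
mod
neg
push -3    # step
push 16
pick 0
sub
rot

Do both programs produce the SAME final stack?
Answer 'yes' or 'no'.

Program A trace:
  After 'push -1': [-1]
  After 'neg': [1]
  After 'push 12': [1, 12]
  After 'mod': [1]
  After 'neg': [-1]
  After 'push -3': [-1, -3]
  After 'push 16': [-1, -3, 16]
  After 'pick 0': [-1, -3, 16, 16]
  After 'sub': [-1, -3, 0]
  After 'rot': [-3, 0, -1]
Program A final stack: [-3, 0, -1]

Program B trace:
  After 'push -1': [-1]
  After 'neg': [1]
  After 'push 12': [1, 12]
  After 'dup': [1, 12, 12]
  After 'drop': [1, 12]
  After 'mod': [1]
  After 'neg': [-1]
  After 'push -3': [-1, -3]
  After 'push 16': [-1, -3, 16]
  After 'pick 0': [-1, -3, 16, 16]
  After 'sub': [-1, -3, 0]
  After 'rot': [-3, 0, -1]
Program B final stack: [-3, 0, -1]
Same: yes

Answer: yes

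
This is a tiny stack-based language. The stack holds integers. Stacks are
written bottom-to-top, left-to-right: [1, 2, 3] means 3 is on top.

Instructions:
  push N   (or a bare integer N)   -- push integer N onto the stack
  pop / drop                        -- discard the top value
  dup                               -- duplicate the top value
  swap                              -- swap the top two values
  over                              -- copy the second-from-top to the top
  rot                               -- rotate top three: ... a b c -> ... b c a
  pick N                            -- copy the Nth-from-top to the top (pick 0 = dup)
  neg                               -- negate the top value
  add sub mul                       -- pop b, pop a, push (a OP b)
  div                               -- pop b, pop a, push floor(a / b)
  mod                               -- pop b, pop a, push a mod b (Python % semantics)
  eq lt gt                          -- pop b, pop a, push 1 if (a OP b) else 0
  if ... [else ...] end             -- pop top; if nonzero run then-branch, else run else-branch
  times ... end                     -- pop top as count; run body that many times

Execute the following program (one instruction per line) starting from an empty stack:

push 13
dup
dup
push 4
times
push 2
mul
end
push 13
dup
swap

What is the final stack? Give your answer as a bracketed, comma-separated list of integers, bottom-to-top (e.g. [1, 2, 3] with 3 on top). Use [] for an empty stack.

Answer: [13, 13, 208, 13, 13]

Derivation:
After 'push 13': [13]
After 'dup': [13, 13]
After 'dup': [13, 13, 13]
After 'push 4': [13, 13, 13, 4]
After 'times': [13, 13, 13]
After 'push 2': [13, 13, 13, 2]
After 'mul': [13, 13, 26]
After 'push 2': [13, 13, 26, 2]
After 'mul': [13, 13, 52]
After 'push 2': [13, 13, 52, 2]
After 'mul': [13, 13, 104]
After 'push 2': [13, 13, 104, 2]
After 'mul': [13, 13, 208]
After 'push 13': [13, 13, 208, 13]
After 'dup': [13, 13, 208, 13, 13]
After 'swap': [13, 13, 208, 13, 13]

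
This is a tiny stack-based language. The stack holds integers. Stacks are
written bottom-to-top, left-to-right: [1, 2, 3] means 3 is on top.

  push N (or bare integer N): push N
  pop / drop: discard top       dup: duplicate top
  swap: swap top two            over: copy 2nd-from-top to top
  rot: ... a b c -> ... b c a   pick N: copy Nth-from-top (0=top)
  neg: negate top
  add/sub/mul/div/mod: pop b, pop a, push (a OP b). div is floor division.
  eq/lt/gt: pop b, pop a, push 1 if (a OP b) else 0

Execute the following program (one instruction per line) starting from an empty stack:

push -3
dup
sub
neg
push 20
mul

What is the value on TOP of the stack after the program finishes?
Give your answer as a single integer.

Answer: 0

Derivation:
After 'push -3': [-3]
After 'dup': [-3, -3]
After 'sub': [0]
After 'neg': [0]
After 'push 20': [0, 20]
After 'mul': [0]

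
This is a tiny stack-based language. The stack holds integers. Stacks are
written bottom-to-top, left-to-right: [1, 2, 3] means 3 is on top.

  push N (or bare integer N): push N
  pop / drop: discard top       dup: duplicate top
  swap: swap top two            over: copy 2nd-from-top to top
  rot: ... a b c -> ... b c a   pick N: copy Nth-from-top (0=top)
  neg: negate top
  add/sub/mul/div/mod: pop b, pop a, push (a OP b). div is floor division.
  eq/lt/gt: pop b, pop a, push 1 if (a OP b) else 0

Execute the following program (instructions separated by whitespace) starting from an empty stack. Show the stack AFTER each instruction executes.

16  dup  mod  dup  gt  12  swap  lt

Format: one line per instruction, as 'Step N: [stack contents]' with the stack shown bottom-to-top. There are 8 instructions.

Step 1: [16]
Step 2: [16, 16]
Step 3: [0]
Step 4: [0, 0]
Step 5: [0]
Step 6: [0, 12]
Step 7: [12, 0]
Step 8: [0]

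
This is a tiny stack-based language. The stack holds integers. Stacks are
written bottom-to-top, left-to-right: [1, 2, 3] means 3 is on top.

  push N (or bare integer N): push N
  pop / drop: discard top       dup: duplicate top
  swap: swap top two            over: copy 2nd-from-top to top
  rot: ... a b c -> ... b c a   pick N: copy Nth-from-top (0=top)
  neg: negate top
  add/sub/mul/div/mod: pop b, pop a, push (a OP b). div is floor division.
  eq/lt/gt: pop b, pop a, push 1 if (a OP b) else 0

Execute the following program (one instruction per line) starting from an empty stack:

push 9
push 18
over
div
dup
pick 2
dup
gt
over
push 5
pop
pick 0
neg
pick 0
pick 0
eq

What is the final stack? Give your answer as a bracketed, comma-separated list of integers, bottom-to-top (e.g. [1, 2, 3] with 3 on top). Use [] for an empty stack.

Answer: [9, 2, 2, 0, 2, -2, 1]

Derivation:
After 'push 9': [9]
After 'push 18': [9, 18]
After 'over': [9, 18, 9]
After 'div': [9, 2]
After 'dup': [9, 2, 2]
After 'pick 2': [9, 2, 2, 9]
After 'dup': [9, 2, 2, 9, 9]
After 'gt': [9, 2, 2, 0]
After 'over': [9, 2, 2, 0, 2]
After 'push 5': [9, 2, 2, 0, 2, 5]
After 'pop': [9, 2, 2, 0, 2]
After 'pick 0': [9, 2, 2, 0, 2, 2]
After 'neg': [9, 2, 2, 0, 2, -2]
After 'pick 0': [9, 2, 2, 0, 2, -2, -2]
After 'pick 0': [9, 2, 2, 0, 2, -2, -2, -2]
After 'eq': [9, 2, 2, 0, 2, -2, 1]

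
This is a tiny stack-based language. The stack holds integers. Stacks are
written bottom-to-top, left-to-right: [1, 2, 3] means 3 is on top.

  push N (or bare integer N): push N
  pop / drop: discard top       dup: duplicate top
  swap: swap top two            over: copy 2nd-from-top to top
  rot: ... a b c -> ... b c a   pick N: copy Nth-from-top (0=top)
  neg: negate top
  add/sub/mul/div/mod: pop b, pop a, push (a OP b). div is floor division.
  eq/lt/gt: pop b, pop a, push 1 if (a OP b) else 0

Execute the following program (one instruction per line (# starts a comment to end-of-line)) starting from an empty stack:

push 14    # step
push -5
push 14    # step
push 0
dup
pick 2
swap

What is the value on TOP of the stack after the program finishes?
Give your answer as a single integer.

Answer: 0

Derivation:
After 'push 14': [14]
After 'push -5': [14, -5]
After 'push 14': [14, -5, 14]
After 'push 0': [14, -5, 14, 0]
After 'dup': [14, -5, 14, 0, 0]
After 'pick 2': [14, -5, 14, 0, 0, 14]
After 'swap': [14, -5, 14, 0, 14, 0]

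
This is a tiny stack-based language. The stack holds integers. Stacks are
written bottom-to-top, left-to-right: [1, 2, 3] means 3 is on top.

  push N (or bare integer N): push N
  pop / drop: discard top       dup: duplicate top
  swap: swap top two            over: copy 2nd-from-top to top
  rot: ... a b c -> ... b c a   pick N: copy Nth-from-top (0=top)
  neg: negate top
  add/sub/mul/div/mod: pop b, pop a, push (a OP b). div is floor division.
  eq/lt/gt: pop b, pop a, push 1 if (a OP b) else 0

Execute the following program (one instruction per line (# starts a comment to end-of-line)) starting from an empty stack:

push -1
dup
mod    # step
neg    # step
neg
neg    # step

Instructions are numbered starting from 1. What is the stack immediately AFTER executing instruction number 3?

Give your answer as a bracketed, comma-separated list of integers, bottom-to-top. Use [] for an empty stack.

Answer: [0]

Derivation:
Step 1 ('push -1'): [-1]
Step 2 ('dup'): [-1, -1]
Step 3 ('mod'): [0]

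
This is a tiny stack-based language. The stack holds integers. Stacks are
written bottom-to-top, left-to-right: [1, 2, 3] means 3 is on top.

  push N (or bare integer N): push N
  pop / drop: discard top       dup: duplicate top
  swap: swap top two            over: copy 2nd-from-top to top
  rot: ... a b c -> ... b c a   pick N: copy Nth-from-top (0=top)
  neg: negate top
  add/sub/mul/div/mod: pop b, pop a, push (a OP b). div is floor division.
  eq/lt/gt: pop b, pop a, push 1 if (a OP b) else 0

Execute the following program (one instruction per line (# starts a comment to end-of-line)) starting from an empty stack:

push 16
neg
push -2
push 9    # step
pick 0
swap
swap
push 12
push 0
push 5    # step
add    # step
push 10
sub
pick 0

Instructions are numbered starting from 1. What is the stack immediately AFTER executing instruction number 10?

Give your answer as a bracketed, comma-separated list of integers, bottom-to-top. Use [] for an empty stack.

Step 1 ('push 16'): [16]
Step 2 ('neg'): [-16]
Step 3 ('push -2'): [-16, -2]
Step 4 ('push 9'): [-16, -2, 9]
Step 5 ('pick 0'): [-16, -2, 9, 9]
Step 6 ('swap'): [-16, -2, 9, 9]
Step 7 ('swap'): [-16, -2, 9, 9]
Step 8 ('push 12'): [-16, -2, 9, 9, 12]
Step 9 ('push 0'): [-16, -2, 9, 9, 12, 0]
Step 10 ('push 5'): [-16, -2, 9, 9, 12, 0, 5]

Answer: [-16, -2, 9, 9, 12, 0, 5]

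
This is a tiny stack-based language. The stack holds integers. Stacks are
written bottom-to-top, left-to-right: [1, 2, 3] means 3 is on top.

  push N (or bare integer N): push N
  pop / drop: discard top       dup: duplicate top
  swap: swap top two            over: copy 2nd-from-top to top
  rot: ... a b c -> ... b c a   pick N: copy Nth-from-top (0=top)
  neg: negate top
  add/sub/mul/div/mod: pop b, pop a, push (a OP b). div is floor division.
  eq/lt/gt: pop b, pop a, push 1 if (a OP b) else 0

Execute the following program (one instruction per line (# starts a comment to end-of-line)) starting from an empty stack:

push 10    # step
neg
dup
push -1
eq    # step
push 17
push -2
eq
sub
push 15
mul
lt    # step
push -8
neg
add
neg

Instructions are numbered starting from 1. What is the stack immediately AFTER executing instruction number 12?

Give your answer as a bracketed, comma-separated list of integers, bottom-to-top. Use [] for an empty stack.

Step 1 ('push 10'): [10]
Step 2 ('neg'): [-10]
Step 3 ('dup'): [-10, -10]
Step 4 ('push -1'): [-10, -10, -1]
Step 5 ('eq'): [-10, 0]
Step 6 ('push 17'): [-10, 0, 17]
Step 7 ('push -2'): [-10, 0, 17, -2]
Step 8 ('eq'): [-10, 0, 0]
Step 9 ('sub'): [-10, 0]
Step 10 ('push 15'): [-10, 0, 15]
Step 11 ('mul'): [-10, 0]
Step 12 ('lt'): [1]

Answer: [1]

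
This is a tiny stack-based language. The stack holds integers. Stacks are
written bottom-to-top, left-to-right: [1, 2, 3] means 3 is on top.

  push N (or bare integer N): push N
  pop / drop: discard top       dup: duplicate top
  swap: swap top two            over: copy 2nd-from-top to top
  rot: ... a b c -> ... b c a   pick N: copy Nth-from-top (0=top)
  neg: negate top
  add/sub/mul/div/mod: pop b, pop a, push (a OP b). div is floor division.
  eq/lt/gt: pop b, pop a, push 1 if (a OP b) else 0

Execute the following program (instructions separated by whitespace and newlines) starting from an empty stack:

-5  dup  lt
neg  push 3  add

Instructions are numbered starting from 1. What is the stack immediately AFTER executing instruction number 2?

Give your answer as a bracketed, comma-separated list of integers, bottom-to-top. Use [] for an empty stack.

Step 1 ('-5'): [-5]
Step 2 ('dup'): [-5, -5]

Answer: [-5, -5]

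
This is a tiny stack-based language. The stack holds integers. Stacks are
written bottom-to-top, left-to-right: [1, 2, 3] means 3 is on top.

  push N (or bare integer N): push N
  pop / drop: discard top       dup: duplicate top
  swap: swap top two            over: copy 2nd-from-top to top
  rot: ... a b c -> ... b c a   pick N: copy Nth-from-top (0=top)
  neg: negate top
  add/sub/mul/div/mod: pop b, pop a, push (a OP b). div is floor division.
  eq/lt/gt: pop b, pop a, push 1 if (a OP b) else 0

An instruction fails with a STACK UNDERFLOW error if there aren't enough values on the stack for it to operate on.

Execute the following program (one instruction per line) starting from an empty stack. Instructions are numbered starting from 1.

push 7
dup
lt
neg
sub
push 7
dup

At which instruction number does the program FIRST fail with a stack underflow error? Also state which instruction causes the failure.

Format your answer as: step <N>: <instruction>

Answer: step 5: sub

Derivation:
Step 1 ('push 7'): stack = [7], depth = 1
Step 2 ('dup'): stack = [7, 7], depth = 2
Step 3 ('lt'): stack = [0], depth = 1
Step 4 ('neg'): stack = [0], depth = 1
Step 5 ('sub'): needs 2 value(s) but depth is 1 — STACK UNDERFLOW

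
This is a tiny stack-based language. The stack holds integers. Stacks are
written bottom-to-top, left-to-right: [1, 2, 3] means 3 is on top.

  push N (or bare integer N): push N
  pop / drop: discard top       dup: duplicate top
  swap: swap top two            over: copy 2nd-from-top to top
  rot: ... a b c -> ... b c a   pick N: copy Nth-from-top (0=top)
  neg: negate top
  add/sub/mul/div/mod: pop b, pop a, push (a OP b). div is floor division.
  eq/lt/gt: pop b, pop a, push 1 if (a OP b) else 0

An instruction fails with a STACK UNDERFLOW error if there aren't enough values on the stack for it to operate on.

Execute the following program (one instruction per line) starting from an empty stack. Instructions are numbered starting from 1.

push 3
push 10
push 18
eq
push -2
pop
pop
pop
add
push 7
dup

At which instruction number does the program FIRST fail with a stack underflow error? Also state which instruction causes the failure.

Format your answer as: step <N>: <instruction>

Answer: step 9: add

Derivation:
Step 1 ('push 3'): stack = [3], depth = 1
Step 2 ('push 10'): stack = [3, 10], depth = 2
Step 3 ('push 18'): stack = [3, 10, 18], depth = 3
Step 4 ('eq'): stack = [3, 0], depth = 2
Step 5 ('push -2'): stack = [3, 0, -2], depth = 3
Step 6 ('pop'): stack = [3, 0], depth = 2
Step 7 ('pop'): stack = [3], depth = 1
Step 8 ('pop'): stack = [], depth = 0
Step 9 ('add'): needs 2 value(s) but depth is 0 — STACK UNDERFLOW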